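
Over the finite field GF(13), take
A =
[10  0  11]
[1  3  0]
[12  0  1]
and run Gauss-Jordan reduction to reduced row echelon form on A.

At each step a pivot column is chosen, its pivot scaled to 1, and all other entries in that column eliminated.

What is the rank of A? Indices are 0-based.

rank = 3

pivot(0,0)=10: scale R0 → (1, 0, 5)
  clear (1,0): R1 −= (1)R0 → (0, 3, 8)
  clear (2,0): R2 −= (12)R0 → (0, 0, 6)
pivot(1,1)=3: scale R1 → (0, 1, 7)
pivot(2,2)=6: scale R2 → (0, 0, 1)
  clear (0,2): R0 −= (5)R2 → (1, 0, 0)
  clear (1,2): R1 −= (7)R2 → (0, 1, 0)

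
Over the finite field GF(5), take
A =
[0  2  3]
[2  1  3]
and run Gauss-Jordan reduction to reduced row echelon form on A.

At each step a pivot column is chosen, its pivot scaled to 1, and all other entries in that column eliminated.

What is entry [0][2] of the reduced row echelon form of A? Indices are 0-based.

pivot(0,0): swap R0↔R1
pivot(0,0)=2: scale R0 → (1, 3, 4)
pivot(1,1)=2: scale R1 → (0, 1, 4)
  clear (0,1): R0 −= (3)R1 → (1, 0, 2)

M[0][2] = 2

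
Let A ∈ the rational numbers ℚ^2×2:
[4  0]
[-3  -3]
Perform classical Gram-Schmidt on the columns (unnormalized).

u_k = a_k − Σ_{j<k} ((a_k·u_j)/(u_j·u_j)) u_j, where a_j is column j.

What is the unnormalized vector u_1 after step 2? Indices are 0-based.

Step 1: u_0 = a_0 = (4, -3).
Step 2: u_1 = a_1 − (9/25)·u_0 = (-36/25, -48/25).

u_1 = (-36/25, -48/25)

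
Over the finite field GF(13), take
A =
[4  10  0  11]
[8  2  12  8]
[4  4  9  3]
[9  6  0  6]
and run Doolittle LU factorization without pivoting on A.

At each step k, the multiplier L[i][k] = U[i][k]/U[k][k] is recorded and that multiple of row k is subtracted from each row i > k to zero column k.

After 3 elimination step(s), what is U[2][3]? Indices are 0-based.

U[2][3] = 1

Step 1: pivot at (0,0) is 4.
  row1 ← row1 − (2)·row0  ⇒  L[1][0]=2, U row1=(0, 8, 12, 12)
  row2 ← row2 − (1)·row0  ⇒  L[2][0]=1, U row2=(0, 7, 9, 5)
  row3 ← row3 − (12)·row0  ⇒  L[3][0]=12, U row3=(0, 3, 0, 4)
Step 2: pivot at (1,1) is 8.
  row2 ← row2 − (9)·row1  ⇒  L[2][1]=9, U row2=(0, 0, 5, 1)
  row3 ← row3 − (2)·row1  ⇒  L[3][1]=2, U row3=(0, 0, 2, 6)
Step 3: pivot at (2,2) is 5.
  row3 ← row3 − (3)·row2  ⇒  L[3][2]=3, U row3=(0, 0, 0, 3)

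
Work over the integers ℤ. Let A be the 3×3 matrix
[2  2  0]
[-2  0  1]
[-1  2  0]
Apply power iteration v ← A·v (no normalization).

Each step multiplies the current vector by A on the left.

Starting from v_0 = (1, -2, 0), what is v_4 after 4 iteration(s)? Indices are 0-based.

v_0 = (1, -2, 0).
v_1 = A·v_0 = (-2, -2, -5).
v_2 = A·v_1 = (-8, -1, -2).
v_3 = A·v_2 = (-18, 14, 6).
v_4 = A·v_3 = (-8, 42, 46).

v_4 = (-8, 42, 46)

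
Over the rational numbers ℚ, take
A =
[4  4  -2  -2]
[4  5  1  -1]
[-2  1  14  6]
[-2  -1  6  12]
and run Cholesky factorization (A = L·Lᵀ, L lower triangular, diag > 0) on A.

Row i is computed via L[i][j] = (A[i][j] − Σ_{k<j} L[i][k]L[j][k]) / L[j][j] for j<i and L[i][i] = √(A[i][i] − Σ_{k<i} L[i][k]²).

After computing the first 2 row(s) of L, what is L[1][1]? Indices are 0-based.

Step 1: L[0][0] = √(4) = 2.
  L[1][0] = (4) / L[0][0] = 2.
Step 2: L[1][1] = √(1) = 1.

L[1][1] = 1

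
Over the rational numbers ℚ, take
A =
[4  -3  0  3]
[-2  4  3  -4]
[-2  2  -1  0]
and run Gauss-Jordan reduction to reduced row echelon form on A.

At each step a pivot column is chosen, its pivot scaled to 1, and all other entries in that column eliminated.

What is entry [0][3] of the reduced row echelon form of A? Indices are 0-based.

[1] R0 /= 4  ⇒  (1, -3/4, 0, 3/4)
     R1 -= -2·R0  ⇒  (0, 5/2, 3, -5/2)
     R2 -= -2·R0  ⇒  (0, 1/2, -1, 3/2)
[2] R1 /= 5/2  ⇒  (0, 1, 6/5, -1)
     R0 -= -3/4·R1  ⇒  (1, 0, 9/10, 0)
     R2 -= 1/2·R1  ⇒  (0, 0, -8/5, 2)
[3] R2 /= -8/5  ⇒  (0, 0, 1, -5/4)
     R0 -= 9/10·R2  ⇒  (1, 0, 0, 9/8)
     R1 -= 6/5·R2  ⇒  (0, 1, 0, 1/2)

M[0][3] = 9/8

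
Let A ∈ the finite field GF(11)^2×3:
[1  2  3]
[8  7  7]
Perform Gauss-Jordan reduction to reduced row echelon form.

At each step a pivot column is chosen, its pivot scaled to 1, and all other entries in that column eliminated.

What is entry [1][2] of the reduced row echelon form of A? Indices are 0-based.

M[1][2] = 8

[1] R0 /= 1  ⇒  (1, 2, 3)
     R1 -= 8·R0  ⇒  (0, 2, 5)
[2] R1 /= 2  ⇒  (0, 1, 8)
     R0 -= 2·R1  ⇒  (1, 0, 9)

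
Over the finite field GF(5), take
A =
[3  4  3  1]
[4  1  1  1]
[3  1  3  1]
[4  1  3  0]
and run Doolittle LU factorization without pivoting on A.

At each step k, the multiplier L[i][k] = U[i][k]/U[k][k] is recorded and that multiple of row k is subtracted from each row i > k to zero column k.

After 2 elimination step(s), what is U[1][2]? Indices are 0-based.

U[1][2] = 2

k=0: U[0][0]=3
  eliminate (1,0): mult=3, new row 1: (0, 4, 2, 3); set L[1][0]=3
  eliminate (2,0): mult=1, new row 2: (0, 2, 0, 0); set L[2][0]=1
  eliminate (3,0): mult=3, new row 3: (0, 4, 4, 2); set L[3][0]=3
k=1: U[1][1]=4
  eliminate (2,1): mult=3, new row 2: (0, 0, 4, 1); set L[2][1]=3
  eliminate (3,1): mult=1, new row 3: (0, 0, 2, 4); set L[3][1]=1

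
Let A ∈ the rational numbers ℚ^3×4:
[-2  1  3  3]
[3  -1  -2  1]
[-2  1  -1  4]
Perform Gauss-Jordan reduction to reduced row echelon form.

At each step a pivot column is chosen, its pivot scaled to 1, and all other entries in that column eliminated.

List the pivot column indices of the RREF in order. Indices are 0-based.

step 1: normalize row 0 (÷-2) = (1, -1/2, -3/2, -3/2)
  row 1: subtract 3×row0 = (0, 1/2, 5/2, 11/2)
  row 2: subtract -2×row0 = (0, 0, -4, 1)
step 2: normalize row 1 (÷1/2) = (0, 1, 5, 11)
  row 0: subtract -1/2×row1 = (1, 0, 1, 4)
step 3: normalize row 2 (÷-4) = (0, 0, 1, -1/4)
  row 0: subtract 1×row2 = (1, 0, 0, 17/4)
  row 1: subtract 5×row2 = (0, 1, 0, 49/4)

pivot columns: 0, 1, 2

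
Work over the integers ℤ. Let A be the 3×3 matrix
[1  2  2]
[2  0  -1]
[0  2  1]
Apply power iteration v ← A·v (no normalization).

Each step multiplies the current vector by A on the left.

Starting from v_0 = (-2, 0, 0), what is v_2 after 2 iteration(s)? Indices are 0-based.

v_0 = (-2, 0, 0).
v_1 = A·v_0 = (-2, -4, 0).
v_2 = A·v_1 = (-10, -4, -8).

v_2 = (-10, -4, -8)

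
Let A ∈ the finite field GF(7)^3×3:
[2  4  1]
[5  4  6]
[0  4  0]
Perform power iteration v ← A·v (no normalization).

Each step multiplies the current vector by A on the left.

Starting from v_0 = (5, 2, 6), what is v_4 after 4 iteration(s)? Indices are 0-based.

v_4 = (3, 0, 5)

v_0 = (5, 2, 6).
v_1 = A·v_0 = (3, 6, 1).
v_2 = A·v_1 = (3, 3, 3).
v_3 = A·v_2 = (0, 3, 5).
v_4 = A·v_3 = (3, 0, 5).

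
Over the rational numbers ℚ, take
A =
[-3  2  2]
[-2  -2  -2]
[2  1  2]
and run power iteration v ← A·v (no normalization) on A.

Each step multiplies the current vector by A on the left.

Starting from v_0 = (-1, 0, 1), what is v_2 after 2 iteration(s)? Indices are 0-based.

v_2 = (-15, -10, 10)

v_0 = (-1, 0, 1).
v_1 = A·v_0 = (5, 0, 0).
v_2 = A·v_1 = (-15, -10, 10).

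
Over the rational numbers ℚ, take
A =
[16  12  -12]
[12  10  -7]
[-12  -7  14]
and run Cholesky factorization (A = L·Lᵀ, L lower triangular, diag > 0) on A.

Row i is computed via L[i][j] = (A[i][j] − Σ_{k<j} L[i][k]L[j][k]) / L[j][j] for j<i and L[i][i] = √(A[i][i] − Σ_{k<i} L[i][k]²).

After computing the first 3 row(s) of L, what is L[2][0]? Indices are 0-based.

Step 1: L[0][0] = √(16) = 4.
  L[1][0] = (12) / L[0][0] = 3.
Step 2: L[1][1] = √(1) = 1.
  L[2][0] = (-12) / L[0][0] = -3.
  L[2][1] = (2) / L[1][1] = 2.
Step 3: L[2][2] = √(1) = 1.

L[2][0] = -3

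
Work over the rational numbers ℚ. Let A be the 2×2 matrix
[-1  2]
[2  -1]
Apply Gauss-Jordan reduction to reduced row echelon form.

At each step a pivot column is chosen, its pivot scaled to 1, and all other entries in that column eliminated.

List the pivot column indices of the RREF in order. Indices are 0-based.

pivot columns: 0, 1

step 1: normalize row 0 (÷-1) = (1, -2)
  row 1: subtract 2×row0 = (0, 3)
step 2: normalize row 1 (÷3) = (0, 1)
  row 0: subtract -2×row1 = (1, 0)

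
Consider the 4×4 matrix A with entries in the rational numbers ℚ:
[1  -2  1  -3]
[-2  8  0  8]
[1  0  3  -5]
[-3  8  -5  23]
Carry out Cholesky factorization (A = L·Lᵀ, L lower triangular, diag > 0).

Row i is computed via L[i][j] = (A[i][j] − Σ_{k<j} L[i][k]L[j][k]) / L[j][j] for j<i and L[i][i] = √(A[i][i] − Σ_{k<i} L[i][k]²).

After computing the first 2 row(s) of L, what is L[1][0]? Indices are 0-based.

Step 1: L[0][0] = √(1) = 1.
  L[1][0] = (-2) / L[0][0] = -2.
Step 2: L[1][1] = √(4) = 2.

L[1][0] = -2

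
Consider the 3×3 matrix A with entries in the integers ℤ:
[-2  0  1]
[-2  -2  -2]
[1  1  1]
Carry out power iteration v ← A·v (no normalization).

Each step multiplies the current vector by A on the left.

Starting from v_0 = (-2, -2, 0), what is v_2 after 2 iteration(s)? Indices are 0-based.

v_0 = (-2, -2, 0).
v_1 = A·v_0 = (4, 8, -4).
v_2 = A·v_1 = (-12, -16, 8).

v_2 = (-12, -16, 8)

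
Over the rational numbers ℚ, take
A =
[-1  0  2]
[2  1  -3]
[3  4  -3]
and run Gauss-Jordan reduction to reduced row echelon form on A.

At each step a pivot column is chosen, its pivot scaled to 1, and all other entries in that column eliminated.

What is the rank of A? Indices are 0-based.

[1] R0 /= -1  ⇒  (1, 0, -2)
     R1 -= 2·R0  ⇒  (0, 1, 1)
     R2 -= 3·R0  ⇒  (0, 4, 3)
[2] R1 /= 1  ⇒  (0, 1, 1)
     R2 -= 4·R1  ⇒  (0, 0, -1)
[3] R2 /= -1  ⇒  (0, 0, 1)
     R0 -= -2·R2  ⇒  (1, 0, 0)
     R1 -= 1·R2  ⇒  (0, 1, 0)

rank = 3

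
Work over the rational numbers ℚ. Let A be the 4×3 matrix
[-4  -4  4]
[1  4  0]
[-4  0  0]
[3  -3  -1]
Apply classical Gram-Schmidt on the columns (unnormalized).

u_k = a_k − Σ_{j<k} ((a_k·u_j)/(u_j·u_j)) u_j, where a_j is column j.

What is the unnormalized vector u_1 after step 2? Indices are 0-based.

u_1 = (-62/21, 157/42, 22/21, -53/14)

Step 1: u_0 = a_0 = (-4, 1, -4, 3).
Step 2: u_1 = a_1 − (11/42)·u_0 = (-62/21, 157/42, 22/21, -53/14).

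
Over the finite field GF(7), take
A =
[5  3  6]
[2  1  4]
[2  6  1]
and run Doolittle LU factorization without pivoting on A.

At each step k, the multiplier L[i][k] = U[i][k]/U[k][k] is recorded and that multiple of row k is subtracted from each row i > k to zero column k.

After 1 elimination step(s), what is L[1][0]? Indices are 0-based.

[col 0] pivot 5
  R1 -= 6*R0 → (0, 4, 3)  (L[1][0] := 6)
  R2 -= 6*R0 → (0, 2, 0)  (L[2][0] := 6)

L[1][0] = 6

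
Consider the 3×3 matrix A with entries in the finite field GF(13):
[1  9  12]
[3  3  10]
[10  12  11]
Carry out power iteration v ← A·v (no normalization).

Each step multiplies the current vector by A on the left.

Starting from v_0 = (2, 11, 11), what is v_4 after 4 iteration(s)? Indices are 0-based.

v_0 = (2, 11, 11).
v_1 = A·v_0 = (12, 6, 0).
v_2 = A·v_1 = (1, 2, 10).
v_3 = A·v_2 = (9, 5, 1).
v_4 = A·v_3 = (1, 0, 5).

v_4 = (1, 0, 5)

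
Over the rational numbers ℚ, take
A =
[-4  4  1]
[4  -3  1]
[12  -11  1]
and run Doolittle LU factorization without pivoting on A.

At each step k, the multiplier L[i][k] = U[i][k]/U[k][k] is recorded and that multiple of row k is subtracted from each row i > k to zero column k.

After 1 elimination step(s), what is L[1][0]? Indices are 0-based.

Step 1: pivot at (0,0) is -4.
  row1 ← row1 − (-1)·row0  ⇒  L[1][0]=-1, U row1=(0, 1, 2)
  row2 ← row2 − (-3)·row0  ⇒  L[2][0]=-3, U row2=(0, 1, 4)

L[1][0] = -1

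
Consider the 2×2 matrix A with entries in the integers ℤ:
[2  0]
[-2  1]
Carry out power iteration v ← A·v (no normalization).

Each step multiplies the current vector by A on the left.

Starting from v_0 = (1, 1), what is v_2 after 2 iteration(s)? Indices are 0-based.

v_2 = (4, -5)

v_0 = (1, 1).
v_1 = A·v_0 = (2, -1).
v_2 = A·v_1 = (4, -5).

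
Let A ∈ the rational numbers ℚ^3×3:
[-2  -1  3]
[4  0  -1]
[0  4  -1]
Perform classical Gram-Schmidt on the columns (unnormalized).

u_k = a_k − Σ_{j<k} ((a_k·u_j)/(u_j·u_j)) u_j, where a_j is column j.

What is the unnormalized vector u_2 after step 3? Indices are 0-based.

u_2 = (12/7, 6/7, 3/7)

Step 1: u_0 = a_0 = (-2, 4, 0).
Step 2: u_1 = a_1 − (1/10)·u_0 = (-4/5, -2/5, 4).
Step 3: u_2 = a_2 − (-1/2)·u_0 − (-5/14)·u_1 = (12/7, 6/7, 3/7).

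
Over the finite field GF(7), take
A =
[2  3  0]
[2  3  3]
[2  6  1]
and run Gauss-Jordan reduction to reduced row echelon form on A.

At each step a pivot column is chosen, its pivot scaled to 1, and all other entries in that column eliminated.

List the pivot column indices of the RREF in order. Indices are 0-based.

pivot columns: 0, 1, 2

pivot(0,0)=2: scale R0 → (1, 5, 0)
  clear (1,0): R1 −= (2)R0 → (0, 0, 3)
  clear (2,0): R2 −= (2)R0 → (0, 3, 1)
pivot(1,1): swap R1↔R2
pivot(1,1)=3: scale R1 → (0, 1, 5)
  clear (0,1): R0 −= (5)R1 → (1, 0, 3)
pivot(2,2)=3: scale R2 → (0, 0, 1)
  clear (0,2): R0 −= (3)R2 → (1, 0, 0)
  clear (1,2): R1 −= (5)R2 → (0, 1, 0)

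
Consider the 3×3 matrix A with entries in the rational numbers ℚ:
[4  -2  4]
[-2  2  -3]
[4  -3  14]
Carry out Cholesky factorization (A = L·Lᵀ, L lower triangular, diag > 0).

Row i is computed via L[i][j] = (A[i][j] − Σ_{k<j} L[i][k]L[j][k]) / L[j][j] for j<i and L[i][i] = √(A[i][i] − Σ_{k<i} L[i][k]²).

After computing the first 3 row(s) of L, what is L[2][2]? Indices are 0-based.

Step 1: L[0][0] = √(4) = 2.
  L[1][0] = (-2) / L[0][0] = -1.
Step 2: L[1][1] = √(1) = 1.
  L[2][0] = (4) / L[0][0] = 2.
  L[2][1] = (-1) / L[1][1] = -1.
Step 3: L[2][2] = √(9) = 3.

L[2][2] = 3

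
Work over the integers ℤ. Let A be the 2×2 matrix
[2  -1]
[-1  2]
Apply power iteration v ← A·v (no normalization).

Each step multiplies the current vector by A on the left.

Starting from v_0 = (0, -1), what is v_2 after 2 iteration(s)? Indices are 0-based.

v_2 = (4, -5)

v_0 = (0, -1).
v_1 = A·v_0 = (1, -2).
v_2 = A·v_1 = (4, -5).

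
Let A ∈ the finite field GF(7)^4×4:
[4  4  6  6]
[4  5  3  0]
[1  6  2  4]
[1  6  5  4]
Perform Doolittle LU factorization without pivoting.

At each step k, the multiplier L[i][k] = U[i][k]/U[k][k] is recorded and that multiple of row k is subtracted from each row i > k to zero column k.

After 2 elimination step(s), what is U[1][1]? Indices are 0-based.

[col 0] pivot 4
  R1 -= 1*R0 → (0, 1, 4, 1)  (L[1][0] := 1)
  R2 -= 2*R0 → (0, 5, 4, 6)  (L[2][0] := 2)
  R3 -= 2*R0 → (0, 5, 0, 6)  (L[3][0] := 2)
[col 1] pivot 1
  R2 -= 5*R1 → (0, 0, 5, 1)  (L[2][1] := 5)
  R3 -= 5*R1 → (0, 0, 1, 1)  (L[3][1] := 5)

U[1][1] = 1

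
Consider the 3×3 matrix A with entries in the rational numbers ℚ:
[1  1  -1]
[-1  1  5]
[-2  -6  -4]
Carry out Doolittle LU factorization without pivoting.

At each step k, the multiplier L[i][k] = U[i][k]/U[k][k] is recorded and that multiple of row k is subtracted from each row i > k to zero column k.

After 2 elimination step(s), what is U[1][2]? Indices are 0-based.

U[1][2] = 4

Step 1: pivot at (0,0) is 1.
  row1 ← row1 − (-1)·row0  ⇒  L[1][0]=-1, U row1=(0, 2, 4)
  row2 ← row2 − (-2)·row0  ⇒  L[2][0]=-2, U row2=(0, -4, -6)
Step 2: pivot at (1,1) is 2.
  row2 ← row2 − (-2)·row1  ⇒  L[2][1]=-2, U row2=(0, 0, 2)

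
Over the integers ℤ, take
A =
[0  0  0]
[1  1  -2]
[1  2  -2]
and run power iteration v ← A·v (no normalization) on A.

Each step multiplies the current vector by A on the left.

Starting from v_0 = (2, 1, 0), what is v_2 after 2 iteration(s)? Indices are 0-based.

v_0 = (2, 1, 0).
v_1 = A·v_0 = (0, 3, 4).
v_2 = A·v_1 = (0, -5, -2).

v_2 = (0, -5, -2)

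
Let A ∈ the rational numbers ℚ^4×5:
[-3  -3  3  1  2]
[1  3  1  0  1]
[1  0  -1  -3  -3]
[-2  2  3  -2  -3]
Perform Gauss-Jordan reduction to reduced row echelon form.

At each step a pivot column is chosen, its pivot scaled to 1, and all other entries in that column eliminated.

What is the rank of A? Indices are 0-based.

pivot(0,0)=-3: scale R0 → (1, 1, -1, -1/3, -2/3)
  clear (1,0): R1 −= (1)R0 → (0, 2, 2, 1/3, 5/3)
  clear (2,0): R2 −= (1)R0 → (0, -1, 0, -8/3, -7/3)
  clear (3,0): R3 −= (-2)R0 → (0, 4, 1, -8/3, -13/3)
pivot(1,1)=2: scale R1 → (0, 1, 1, 1/6, 5/6)
  clear (0,1): R0 −= (1)R1 → (1, 0, -2, -1/2, -3/2)
  clear (2,1): R2 −= (-1)R1 → (0, 0, 1, -5/2, -3/2)
  clear (3,1): R3 −= (4)R1 → (0, 0, -3, -10/3, -23/3)
pivot(2,2)=1: scale R2 → (0, 0, 1, -5/2, -3/2)
  clear (0,2): R0 −= (-2)R2 → (1, 0, 0, -11/2, -9/2)
  clear (1,2): R1 −= (1)R2 → (0, 1, 0, 8/3, 7/3)
  clear (3,2): R3 −= (-3)R2 → (0, 0, 0, -65/6, -73/6)
pivot(3,3)=-65/6: scale R3 → (0, 0, 0, 1, 73/65)
  clear (0,3): R0 −= (-11/2)R3 → (1, 0, 0, 0, 109/65)
  clear (1,3): R1 −= (8/3)R3 → (0, 1, 0, 0, -43/65)
  clear (2,3): R2 −= (-5/2)R3 → (0, 0, 1, 0, 17/13)

rank = 4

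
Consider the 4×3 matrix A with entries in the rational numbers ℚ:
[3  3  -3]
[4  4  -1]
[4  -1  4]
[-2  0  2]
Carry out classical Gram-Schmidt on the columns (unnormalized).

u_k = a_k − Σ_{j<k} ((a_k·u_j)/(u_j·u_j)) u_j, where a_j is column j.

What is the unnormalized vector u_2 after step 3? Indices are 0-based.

Step 1: u_0 = a_0 = (3, 4, 4, -2).
Step 2: u_1 = a_1 − (7/15)·u_0 = (8/5, 32/15, -43/15, 14/15).
Step 3: u_2 = a_2 − (-1/45)·u_0 − (-248/243)·u_1 = (-316/243, 923/729, 848/729, 2120/729).

u_2 = (-316/243, 923/729, 848/729, 2120/729)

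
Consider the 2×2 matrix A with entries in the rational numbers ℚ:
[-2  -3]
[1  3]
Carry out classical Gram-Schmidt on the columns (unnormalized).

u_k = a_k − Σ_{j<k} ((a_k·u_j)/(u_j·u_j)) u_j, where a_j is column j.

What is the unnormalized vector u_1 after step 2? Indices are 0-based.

u_1 = (3/5, 6/5)

Step 1: u_0 = a_0 = (-2, 1).
Step 2: u_1 = a_1 − (9/5)·u_0 = (3/5, 6/5).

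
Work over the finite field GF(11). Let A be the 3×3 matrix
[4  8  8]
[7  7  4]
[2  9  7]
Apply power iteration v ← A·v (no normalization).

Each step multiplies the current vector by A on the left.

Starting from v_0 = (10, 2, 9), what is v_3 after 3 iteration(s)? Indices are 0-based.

v_3 = (3, 7, 6)

v_0 = (10, 2, 9).
v_1 = A·v_0 = (7, 10, 2).
v_2 = A·v_1 = (3, 6, 8).
v_3 = A·v_2 = (3, 7, 6).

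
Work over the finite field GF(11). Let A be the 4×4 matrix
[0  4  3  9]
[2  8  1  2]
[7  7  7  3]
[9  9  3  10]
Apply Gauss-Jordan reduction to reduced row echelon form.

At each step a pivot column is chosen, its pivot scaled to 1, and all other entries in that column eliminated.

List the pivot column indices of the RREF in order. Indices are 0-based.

[1] R0 <-> R1
[1] R0 /= 2  ⇒  (1, 4, 6, 1)
     R2 -= 7·R0  ⇒  (0, 1, 9, 7)
     R3 -= 9·R0  ⇒  (0, 6, 4, 1)
[2] R1 /= 4  ⇒  (0, 1, 9, 5)
     R0 -= 4·R1  ⇒  (1, 0, 3, 3)
     R2 -= 1·R1  ⇒  (0, 0, 0, 2)
     R3 -= 6·R1  ⇒  (0, 0, 5, 4)
[3] R2 <-> R3
[3] R2 /= 5  ⇒  (0, 0, 1, 3)
     R0 -= 3·R2  ⇒  (1, 0, 0, 5)
     R1 -= 9·R2  ⇒  (0, 1, 0, 0)
[4] R3 /= 2  ⇒  (0, 0, 0, 1)
     R0 -= 5·R3  ⇒  (1, 0, 0, 0)
     R2 -= 3·R3  ⇒  (0, 0, 1, 0)

pivot columns: 0, 1, 2, 3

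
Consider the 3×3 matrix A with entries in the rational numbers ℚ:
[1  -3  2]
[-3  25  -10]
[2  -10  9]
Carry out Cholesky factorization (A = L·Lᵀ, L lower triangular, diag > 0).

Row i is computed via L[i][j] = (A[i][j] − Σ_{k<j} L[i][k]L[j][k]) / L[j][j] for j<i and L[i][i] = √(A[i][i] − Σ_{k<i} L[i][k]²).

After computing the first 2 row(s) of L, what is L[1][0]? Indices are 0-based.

Step 1: L[0][0] = √(1) = 1.
  L[1][0] = (-3) / L[0][0] = -3.
Step 2: L[1][1] = √(16) = 4.

L[1][0] = -3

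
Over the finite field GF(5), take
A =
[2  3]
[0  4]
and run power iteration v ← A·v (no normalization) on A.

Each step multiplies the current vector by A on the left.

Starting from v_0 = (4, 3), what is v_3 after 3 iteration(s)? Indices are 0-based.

v_0 = (4, 3).
v_1 = A·v_0 = (2, 2).
v_2 = A·v_1 = (0, 3).
v_3 = A·v_2 = (4, 2).

v_3 = (4, 2)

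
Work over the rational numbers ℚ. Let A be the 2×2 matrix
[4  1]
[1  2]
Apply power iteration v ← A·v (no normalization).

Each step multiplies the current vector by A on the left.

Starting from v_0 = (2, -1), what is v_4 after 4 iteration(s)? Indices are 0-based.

v_0 = (2, -1).
v_1 = A·v_0 = (7, 0).
v_2 = A·v_1 = (28, 7).
v_3 = A·v_2 = (119, 42).
v_4 = A·v_3 = (518, 203).

v_4 = (518, 203)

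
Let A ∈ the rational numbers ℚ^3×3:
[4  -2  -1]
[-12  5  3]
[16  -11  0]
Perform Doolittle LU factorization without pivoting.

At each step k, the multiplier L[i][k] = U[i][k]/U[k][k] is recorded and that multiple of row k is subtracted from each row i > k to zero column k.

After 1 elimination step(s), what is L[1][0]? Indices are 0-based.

L[1][0] = -3

[col 0] pivot 4
  R1 -= -3*R0 → (0, -1, 0)  (L[1][0] := -3)
  R2 -= 4*R0 → (0, -3, 4)  (L[2][0] := 4)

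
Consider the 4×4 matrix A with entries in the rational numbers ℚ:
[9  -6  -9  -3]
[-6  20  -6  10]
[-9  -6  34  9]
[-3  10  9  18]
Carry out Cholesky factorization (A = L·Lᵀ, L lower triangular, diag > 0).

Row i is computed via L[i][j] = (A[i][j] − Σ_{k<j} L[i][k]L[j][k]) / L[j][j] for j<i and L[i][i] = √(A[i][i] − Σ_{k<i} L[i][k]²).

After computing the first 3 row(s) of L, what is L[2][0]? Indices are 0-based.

Step 1: L[0][0] = √(9) = 3.
  L[1][0] = (-6) / L[0][0] = -2.
Step 2: L[1][1] = √(16) = 4.
  L[2][0] = (-9) / L[0][0] = -3.
  L[2][1] = (-12) / L[1][1] = -3.
Step 3: L[2][2] = √(16) = 4.

L[2][0] = -3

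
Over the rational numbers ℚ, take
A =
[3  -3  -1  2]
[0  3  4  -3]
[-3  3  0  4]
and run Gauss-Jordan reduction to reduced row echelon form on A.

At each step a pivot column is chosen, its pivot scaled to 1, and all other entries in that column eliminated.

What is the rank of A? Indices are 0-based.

rank = 3

pivot(0,0)=3: scale R0 → (1, -1, -1/3, 2/3)
  clear (2,0): R2 −= (-3)R0 → (0, 0, -1, 6)
pivot(1,1)=3: scale R1 → (0, 1, 4/3, -1)
  clear (0,1): R0 −= (-1)R1 → (1, 0, 1, -1/3)
pivot(2,2)=-1: scale R2 → (0, 0, 1, -6)
  clear (0,2): R0 −= (1)R2 → (1, 0, 0, 17/3)
  clear (1,2): R1 −= (4/3)R2 → (0, 1, 0, 7)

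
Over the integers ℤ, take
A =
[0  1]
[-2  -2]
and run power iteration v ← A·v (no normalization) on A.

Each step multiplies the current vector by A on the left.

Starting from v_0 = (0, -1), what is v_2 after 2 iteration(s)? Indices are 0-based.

v_0 = (0, -1).
v_1 = A·v_0 = (-1, 2).
v_2 = A·v_1 = (2, -2).

v_2 = (2, -2)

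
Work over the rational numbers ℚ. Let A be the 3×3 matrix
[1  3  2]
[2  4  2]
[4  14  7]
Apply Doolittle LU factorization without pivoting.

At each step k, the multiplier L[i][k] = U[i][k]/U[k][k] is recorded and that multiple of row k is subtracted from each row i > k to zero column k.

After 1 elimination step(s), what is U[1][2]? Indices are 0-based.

[col 0] pivot 1
  R1 -= 2*R0 → (0, -2, -2)  (L[1][0] := 2)
  R2 -= 4*R0 → (0, 2, -1)  (L[2][0] := 4)

U[1][2] = -2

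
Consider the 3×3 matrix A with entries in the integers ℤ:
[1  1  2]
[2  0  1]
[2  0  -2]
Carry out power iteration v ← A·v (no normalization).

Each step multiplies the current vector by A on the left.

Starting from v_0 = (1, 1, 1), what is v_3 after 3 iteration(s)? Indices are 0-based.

v_0 = (1, 1, 1).
v_1 = A·v_0 = (4, 3, 0).
v_2 = A·v_1 = (7, 8, 8).
v_3 = A·v_2 = (31, 22, -2).

v_3 = (31, 22, -2)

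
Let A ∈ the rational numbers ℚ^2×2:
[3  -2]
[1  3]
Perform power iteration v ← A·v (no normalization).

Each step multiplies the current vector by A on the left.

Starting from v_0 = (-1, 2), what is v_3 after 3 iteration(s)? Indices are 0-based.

v_0 = (-1, 2).
v_1 = A·v_0 = (-7, 5).
v_2 = A·v_1 = (-31, 8).
v_3 = A·v_2 = (-109, -7).

v_3 = (-109, -7)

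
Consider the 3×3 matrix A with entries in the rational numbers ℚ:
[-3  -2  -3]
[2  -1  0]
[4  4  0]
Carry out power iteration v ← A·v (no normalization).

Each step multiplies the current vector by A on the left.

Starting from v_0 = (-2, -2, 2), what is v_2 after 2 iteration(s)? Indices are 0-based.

v_0 = (-2, -2, 2).
v_1 = A·v_0 = (4, -2, -16).
v_2 = A·v_1 = (40, 10, 8).

v_2 = (40, 10, 8)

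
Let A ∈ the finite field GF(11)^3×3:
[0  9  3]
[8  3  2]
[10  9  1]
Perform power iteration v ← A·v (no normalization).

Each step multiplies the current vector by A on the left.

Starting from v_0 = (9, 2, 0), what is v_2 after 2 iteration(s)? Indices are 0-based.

v_2 = (3, 0, 0)

v_0 = (9, 2, 0).
v_1 = A·v_0 = (7, 1, 9).
v_2 = A·v_1 = (3, 0, 0).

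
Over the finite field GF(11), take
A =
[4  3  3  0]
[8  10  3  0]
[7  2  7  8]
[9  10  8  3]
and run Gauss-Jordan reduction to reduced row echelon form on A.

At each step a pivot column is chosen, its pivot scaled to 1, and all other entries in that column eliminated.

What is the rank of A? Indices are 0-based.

rank = 4

pivot(0,0)=4: scale R0 → (1, 9, 9, 0)
  clear (1,0): R1 −= (8)R0 → (0, 4, 8, 0)
  clear (2,0): R2 −= (7)R0 → (0, 5, 10, 8)
  clear (3,0): R3 −= (9)R0 → (0, 6, 4, 3)
pivot(1,1)=4: scale R1 → (0, 1, 2, 0)
  clear (0,1): R0 −= (9)R1 → (1, 0, 2, 0)
  clear (2,1): R2 −= (5)R1 → (0, 0, 0, 8)
  clear (3,1): R3 −= (6)R1 → (0, 0, 3, 3)
pivot(2,2): swap R2↔R3
pivot(2,2)=3: scale R2 → (0, 0, 1, 1)
  clear (0,2): R0 −= (2)R2 → (1, 0, 0, 9)
  clear (1,2): R1 −= (2)R2 → (0, 1, 0, 9)
pivot(3,3)=8: scale R3 → (0, 0, 0, 1)
  clear (0,3): R0 −= (9)R3 → (1, 0, 0, 0)
  clear (1,3): R1 −= (9)R3 → (0, 1, 0, 0)
  clear (2,3): R2 −= (1)R3 → (0, 0, 1, 0)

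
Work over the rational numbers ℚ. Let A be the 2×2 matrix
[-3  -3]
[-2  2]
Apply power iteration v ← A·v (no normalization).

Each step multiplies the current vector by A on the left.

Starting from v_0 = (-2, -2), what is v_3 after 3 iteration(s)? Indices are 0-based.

v_3 = (180, 24)

v_0 = (-2, -2).
v_1 = A·v_0 = (12, 0).
v_2 = A·v_1 = (-36, -24).
v_3 = A·v_2 = (180, 24).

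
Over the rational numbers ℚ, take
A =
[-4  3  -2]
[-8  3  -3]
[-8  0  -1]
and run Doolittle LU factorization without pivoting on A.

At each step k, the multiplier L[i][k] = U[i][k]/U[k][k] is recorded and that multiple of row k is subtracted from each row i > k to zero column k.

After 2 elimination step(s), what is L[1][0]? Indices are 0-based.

L[1][0] = 2

Step 1: pivot at (0,0) is -4.
  row1 ← row1 − (2)·row0  ⇒  L[1][0]=2, U row1=(0, -3, 1)
  row2 ← row2 − (2)·row0  ⇒  L[2][0]=2, U row2=(0, -6, 3)
Step 2: pivot at (1,1) is -3.
  row2 ← row2 − (2)·row1  ⇒  L[2][1]=2, U row2=(0, 0, 1)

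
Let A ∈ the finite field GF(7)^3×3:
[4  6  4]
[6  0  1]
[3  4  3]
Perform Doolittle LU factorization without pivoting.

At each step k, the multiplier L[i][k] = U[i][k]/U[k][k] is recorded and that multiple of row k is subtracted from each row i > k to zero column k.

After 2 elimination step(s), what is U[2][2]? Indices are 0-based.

U[2][2] = 3

k=0: U[0][0]=4
  eliminate (1,0): mult=5, new row 1: (0, 5, 2); set L[1][0]=5
  eliminate (2,0): mult=6, new row 2: (0, 3, 0); set L[2][0]=6
k=1: U[1][1]=5
  eliminate (2,1): mult=2, new row 2: (0, 0, 3); set L[2][1]=2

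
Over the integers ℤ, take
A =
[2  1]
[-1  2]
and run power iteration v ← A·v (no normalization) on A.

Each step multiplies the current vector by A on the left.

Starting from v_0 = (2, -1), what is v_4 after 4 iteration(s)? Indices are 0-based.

v_4 = (-38, -41)

v_0 = (2, -1).
v_1 = A·v_0 = (3, -4).
v_2 = A·v_1 = (2, -11).
v_3 = A·v_2 = (-7, -24).
v_4 = A·v_3 = (-38, -41).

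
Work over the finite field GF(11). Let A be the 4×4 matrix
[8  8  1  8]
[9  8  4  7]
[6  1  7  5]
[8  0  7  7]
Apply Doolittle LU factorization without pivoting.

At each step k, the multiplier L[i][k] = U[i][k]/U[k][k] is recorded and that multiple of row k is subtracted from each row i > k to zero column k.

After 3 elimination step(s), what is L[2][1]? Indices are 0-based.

Step 1: pivot at (0,0) is 8.
  row1 ← row1 − (8)·row0  ⇒  L[1][0]=8, U row1=(0, 10, 7, 9)
  row2 ← row2 − (9)·row0  ⇒  L[2][0]=9, U row2=(0, 6, 9, 10)
  row3 ← row3 − (1)·row0  ⇒  L[3][0]=1, U row3=(0, 3, 6, 10)
Step 2: pivot at (1,1) is 10.
  row2 ← row2 − (5)·row1  ⇒  L[2][1]=5, U row2=(0, 0, 7, 9)
  row3 ← row3 − (8)·row1  ⇒  L[3][1]=8, U row3=(0, 0, 5, 4)
Step 3: pivot at (2,2) is 7.
  row3 ← row3 − (7)·row2  ⇒  L[3][2]=7, U row3=(0, 0, 0, 7)

L[2][1] = 5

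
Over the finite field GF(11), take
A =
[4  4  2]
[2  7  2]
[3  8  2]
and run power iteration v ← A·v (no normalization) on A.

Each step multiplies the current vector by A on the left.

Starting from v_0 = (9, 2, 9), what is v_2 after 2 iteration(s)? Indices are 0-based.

v_0 = (9, 2, 9).
v_1 = A·v_0 = (7, 6, 6).
v_2 = A·v_1 = (9, 2, 4).

v_2 = (9, 2, 4)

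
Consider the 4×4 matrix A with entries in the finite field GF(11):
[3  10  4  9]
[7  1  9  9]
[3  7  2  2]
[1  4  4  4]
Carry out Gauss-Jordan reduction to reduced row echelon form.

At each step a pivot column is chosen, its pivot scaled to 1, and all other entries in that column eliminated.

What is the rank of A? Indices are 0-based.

rank = 4

pivot(0,0)=3: scale R0 → (1, 7, 5, 3)
  clear (1,0): R1 −= (7)R0 → (0, 7, 7, 10)
  clear (2,0): R2 −= (3)R0 → (0, 8, 9, 4)
  clear (3,0): R3 −= (1)R0 → (0, 8, 10, 1)
pivot(1,1)=7: scale R1 → (0, 1, 1, 3)
  clear (0,1): R0 −= (7)R1 → (1, 0, 9, 4)
  clear (2,1): R2 −= (8)R1 → (0, 0, 1, 2)
  clear (3,1): R3 −= (8)R1 → (0, 0, 2, 10)
pivot(2,2)=1: scale R2 → (0, 0, 1, 2)
  clear (0,2): R0 −= (9)R2 → (1, 0, 0, 8)
  clear (1,2): R1 −= (1)R2 → (0, 1, 0, 1)
  clear (3,2): R3 −= (2)R2 → (0, 0, 0, 6)
pivot(3,3)=6: scale R3 → (0, 0, 0, 1)
  clear (0,3): R0 −= (8)R3 → (1, 0, 0, 0)
  clear (1,3): R1 −= (1)R3 → (0, 1, 0, 0)
  clear (2,3): R2 −= (2)R3 → (0, 0, 1, 0)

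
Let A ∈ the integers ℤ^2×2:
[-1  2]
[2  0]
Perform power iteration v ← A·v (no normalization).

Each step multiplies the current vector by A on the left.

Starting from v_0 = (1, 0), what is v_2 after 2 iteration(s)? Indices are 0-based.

v_2 = (5, -2)

v_0 = (1, 0).
v_1 = A·v_0 = (-1, 2).
v_2 = A·v_1 = (5, -2).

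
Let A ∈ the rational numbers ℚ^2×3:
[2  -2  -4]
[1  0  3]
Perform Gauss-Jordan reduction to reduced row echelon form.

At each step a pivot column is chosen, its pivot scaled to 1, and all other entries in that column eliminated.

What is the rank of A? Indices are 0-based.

rank = 2

step 1: normalize row 0 (÷2) = (1, -1, -2)
  row 1: subtract 1×row0 = (0, 1, 5)
step 2: normalize row 1 (÷1) = (0, 1, 5)
  row 0: subtract -1×row1 = (1, 0, 3)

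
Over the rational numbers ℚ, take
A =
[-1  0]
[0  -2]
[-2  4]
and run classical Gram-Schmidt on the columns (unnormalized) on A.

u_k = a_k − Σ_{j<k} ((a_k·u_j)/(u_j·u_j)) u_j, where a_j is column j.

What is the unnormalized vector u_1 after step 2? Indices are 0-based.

Step 1: u_0 = a_0 = (-1, 0, -2).
Step 2: u_1 = a_1 − (-8/5)·u_0 = (-8/5, -2, 4/5).

u_1 = (-8/5, -2, 4/5)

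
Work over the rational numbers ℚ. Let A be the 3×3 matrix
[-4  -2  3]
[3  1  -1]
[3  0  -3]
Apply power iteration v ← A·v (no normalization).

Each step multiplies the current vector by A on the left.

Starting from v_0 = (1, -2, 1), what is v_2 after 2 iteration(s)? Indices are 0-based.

v_0 = (1, -2, 1).
v_1 = A·v_0 = (3, 0, 0).
v_2 = A·v_1 = (-12, 9, 9).

v_2 = (-12, 9, 9)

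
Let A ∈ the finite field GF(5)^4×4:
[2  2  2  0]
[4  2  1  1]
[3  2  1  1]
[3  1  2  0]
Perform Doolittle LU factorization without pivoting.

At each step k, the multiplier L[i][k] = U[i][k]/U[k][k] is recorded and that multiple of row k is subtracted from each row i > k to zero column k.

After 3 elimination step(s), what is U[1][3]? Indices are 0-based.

U[1][3] = 1

k=0: U[0][0]=2
  eliminate (1,0): mult=2, new row 1: (0, 3, 2, 1); set L[1][0]=2
  eliminate (2,0): mult=4, new row 2: (0, 4, 3, 1); set L[2][0]=4
  eliminate (3,0): mult=4, new row 3: (0, 3, 4, 0); set L[3][0]=4
k=1: U[1][1]=3
  eliminate (2,1): mult=3, new row 2: (0, 0, 2, 3); set L[2][1]=3
  eliminate (3,1): mult=1, new row 3: (0, 0, 2, 4); set L[3][1]=1
k=2: U[2][2]=2
  eliminate (3,2): mult=1, new row 3: (0, 0, 0, 1); set L[3][2]=1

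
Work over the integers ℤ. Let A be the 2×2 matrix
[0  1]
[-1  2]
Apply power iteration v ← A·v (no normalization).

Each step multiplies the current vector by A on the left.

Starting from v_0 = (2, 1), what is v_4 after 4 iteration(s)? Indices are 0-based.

v_0 = (2, 1).
v_1 = A·v_0 = (1, 0).
v_2 = A·v_1 = (0, -1).
v_3 = A·v_2 = (-1, -2).
v_4 = A·v_3 = (-2, -3).

v_4 = (-2, -3)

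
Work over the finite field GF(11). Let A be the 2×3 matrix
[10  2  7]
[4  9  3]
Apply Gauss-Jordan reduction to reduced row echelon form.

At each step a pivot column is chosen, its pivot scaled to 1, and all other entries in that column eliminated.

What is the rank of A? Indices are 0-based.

pivot(0,0)=10: scale R0 → (1, 9, 4)
  clear (1,0): R1 −= (4)R0 → (0, 6, 9)
pivot(1,1)=6: scale R1 → (0, 1, 7)
  clear (0,1): R0 −= (9)R1 → (1, 0, 7)

rank = 2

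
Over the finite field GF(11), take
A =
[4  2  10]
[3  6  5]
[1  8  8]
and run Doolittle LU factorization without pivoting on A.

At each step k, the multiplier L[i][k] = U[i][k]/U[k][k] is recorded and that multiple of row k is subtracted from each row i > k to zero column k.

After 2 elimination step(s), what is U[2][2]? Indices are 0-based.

U[2][2] = 6

k=0: U[0][0]=4
  eliminate (1,0): mult=9, new row 1: (0, 10, 3); set L[1][0]=9
  eliminate (2,0): mult=3, new row 2: (0, 2, 0); set L[2][0]=3
k=1: U[1][1]=10
  eliminate (2,1): mult=9, new row 2: (0, 0, 6); set L[2][1]=9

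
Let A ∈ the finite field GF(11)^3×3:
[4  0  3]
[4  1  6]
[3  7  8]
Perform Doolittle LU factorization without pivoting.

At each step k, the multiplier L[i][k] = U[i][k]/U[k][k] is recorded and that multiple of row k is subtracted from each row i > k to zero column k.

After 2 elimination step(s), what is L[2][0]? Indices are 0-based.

L[2][0] = 9

Step 1: pivot at (0,0) is 4.
  row1 ← row1 − (1)·row0  ⇒  L[1][0]=1, U row1=(0, 1, 3)
  row2 ← row2 − (9)·row0  ⇒  L[2][0]=9, U row2=(0, 7, 3)
Step 2: pivot at (1,1) is 1.
  row2 ← row2 − (7)·row1  ⇒  L[2][1]=7, U row2=(0, 0, 4)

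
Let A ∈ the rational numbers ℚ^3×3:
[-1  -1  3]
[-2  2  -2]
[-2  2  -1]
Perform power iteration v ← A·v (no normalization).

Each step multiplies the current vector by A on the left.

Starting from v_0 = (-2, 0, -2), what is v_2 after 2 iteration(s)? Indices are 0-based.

v_0 = (-2, 0, -2).
v_1 = A·v_0 = (-4, 8, 6).
v_2 = A·v_1 = (14, 12, 18).

v_2 = (14, 12, 18)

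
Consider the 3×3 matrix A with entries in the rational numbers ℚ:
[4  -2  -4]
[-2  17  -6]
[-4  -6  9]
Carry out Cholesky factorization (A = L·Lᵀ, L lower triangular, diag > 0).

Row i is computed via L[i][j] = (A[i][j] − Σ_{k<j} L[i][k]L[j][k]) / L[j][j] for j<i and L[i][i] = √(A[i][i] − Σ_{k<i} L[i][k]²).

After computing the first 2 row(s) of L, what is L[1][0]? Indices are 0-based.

Step 1: L[0][0] = √(4) = 2.
  L[1][0] = (-2) / L[0][0] = -1.
Step 2: L[1][1] = √(16) = 4.

L[1][0] = -1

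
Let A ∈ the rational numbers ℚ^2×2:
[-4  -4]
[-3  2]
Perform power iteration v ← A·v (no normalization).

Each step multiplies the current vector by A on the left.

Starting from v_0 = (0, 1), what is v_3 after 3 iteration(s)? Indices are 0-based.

v_0 = (0, 1).
v_1 = A·v_0 = (-4, 2).
v_2 = A·v_1 = (8, 16).
v_3 = A·v_2 = (-96, 8).

v_3 = (-96, 8)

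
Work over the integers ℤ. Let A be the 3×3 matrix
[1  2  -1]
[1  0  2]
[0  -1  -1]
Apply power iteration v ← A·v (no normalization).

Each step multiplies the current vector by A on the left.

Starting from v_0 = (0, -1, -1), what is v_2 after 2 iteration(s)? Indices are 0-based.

v_0 = (0, -1, -1).
v_1 = A·v_0 = (-1, -2, 2).
v_2 = A·v_1 = (-7, 3, 0).

v_2 = (-7, 3, 0)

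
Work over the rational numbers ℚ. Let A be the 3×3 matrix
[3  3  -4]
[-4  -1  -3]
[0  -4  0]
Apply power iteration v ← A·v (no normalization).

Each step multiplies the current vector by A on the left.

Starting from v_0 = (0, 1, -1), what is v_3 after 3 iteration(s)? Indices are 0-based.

v_0 = (0, 1, -1).
v_1 = A·v_0 = (7, 2, -4).
v_2 = A·v_1 = (43, -18, -8).
v_3 = A·v_2 = (107, -130, 72).

v_3 = (107, -130, 72)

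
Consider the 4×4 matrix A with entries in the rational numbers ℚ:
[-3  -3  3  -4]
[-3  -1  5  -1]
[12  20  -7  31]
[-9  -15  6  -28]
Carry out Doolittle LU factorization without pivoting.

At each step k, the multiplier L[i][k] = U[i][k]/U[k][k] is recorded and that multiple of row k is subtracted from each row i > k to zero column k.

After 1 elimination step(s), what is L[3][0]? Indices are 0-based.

L[3][0] = 3

k=0: U[0][0]=-3
  eliminate (1,0): mult=1, new row 1: (0, 2, 2, 3); set L[1][0]=1
  eliminate (2,0): mult=-4, new row 2: (0, 8, 5, 15); set L[2][0]=-4
  eliminate (3,0): mult=3, new row 3: (0, -6, -3, -16); set L[3][0]=3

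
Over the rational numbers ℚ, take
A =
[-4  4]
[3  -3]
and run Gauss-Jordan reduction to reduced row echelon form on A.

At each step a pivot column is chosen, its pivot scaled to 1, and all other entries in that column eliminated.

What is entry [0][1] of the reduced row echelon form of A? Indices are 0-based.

pivot(0,0)=-4: scale R0 → (1, -1)
  clear (1,0): R1 −= (3)R0 → (0, 0)
col 1: no nonzero at/below row 1; advance.

M[0][1] = -1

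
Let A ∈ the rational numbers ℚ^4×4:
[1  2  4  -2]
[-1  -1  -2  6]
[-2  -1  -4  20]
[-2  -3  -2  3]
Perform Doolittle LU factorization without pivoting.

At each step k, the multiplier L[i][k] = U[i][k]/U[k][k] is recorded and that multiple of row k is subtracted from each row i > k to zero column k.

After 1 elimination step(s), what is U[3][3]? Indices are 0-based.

Step 1: pivot at (0,0) is 1.
  row1 ← row1 − (-1)·row0  ⇒  L[1][0]=-1, U row1=(0, 1, 2, 4)
  row2 ← row2 − (-2)·row0  ⇒  L[2][0]=-2, U row2=(0, 3, 4, 16)
  row3 ← row3 − (-2)·row0  ⇒  L[3][0]=-2, U row3=(0, 1, 6, -1)

U[3][3] = -1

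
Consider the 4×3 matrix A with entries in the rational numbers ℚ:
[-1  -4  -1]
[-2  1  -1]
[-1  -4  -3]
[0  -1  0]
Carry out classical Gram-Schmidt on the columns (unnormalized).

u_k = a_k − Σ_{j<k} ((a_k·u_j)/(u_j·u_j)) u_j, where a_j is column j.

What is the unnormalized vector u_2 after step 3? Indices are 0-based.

Step 1: u_0 = a_0 = (-1, -2, -1, 0).
Step 2: u_1 = a_1 − (1)·u_0 = (-3, 3, -3, -1).
Step 3: u_2 = a_2 − (1)·u_0 − (9/28)·u_1 = (27/28, 1/28, -29/28, 9/28).

u_2 = (27/28, 1/28, -29/28, 9/28)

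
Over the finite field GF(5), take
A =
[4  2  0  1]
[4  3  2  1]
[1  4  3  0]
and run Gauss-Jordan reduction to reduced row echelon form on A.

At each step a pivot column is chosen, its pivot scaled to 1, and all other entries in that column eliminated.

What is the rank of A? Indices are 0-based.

[1] R0 /= 4  ⇒  (1, 3, 0, 4)
     R1 -= 4·R0  ⇒  (0, 1, 2, 0)
     R2 -= 1·R0  ⇒  (0, 1, 3, 1)
[2] R1 /= 1  ⇒  (0, 1, 2, 0)
     R0 -= 3·R1  ⇒  (1, 0, 4, 4)
     R2 -= 1·R1  ⇒  (0, 0, 1, 1)
[3] R2 /= 1  ⇒  (0, 0, 1, 1)
     R0 -= 4·R2  ⇒  (1, 0, 0, 0)
     R1 -= 2·R2  ⇒  (0, 1, 0, 3)

rank = 3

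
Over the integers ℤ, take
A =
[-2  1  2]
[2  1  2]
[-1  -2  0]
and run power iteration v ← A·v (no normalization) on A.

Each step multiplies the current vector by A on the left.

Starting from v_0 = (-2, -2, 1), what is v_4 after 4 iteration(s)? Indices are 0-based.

v_4 = (-88, 8, -72)

v_0 = (-2, -2, 1).
v_1 = A·v_0 = (4, -4, 6).
v_2 = A·v_1 = (0, 16, 4).
v_3 = A·v_2 = (24, 24, -32).
v_4 = A·v_3 = (-88, 8, -72).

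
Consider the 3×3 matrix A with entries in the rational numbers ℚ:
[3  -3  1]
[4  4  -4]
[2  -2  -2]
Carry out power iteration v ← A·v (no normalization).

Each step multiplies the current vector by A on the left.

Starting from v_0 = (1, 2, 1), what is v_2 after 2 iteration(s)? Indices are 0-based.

v_2 = (-34, 40, -12)

v_0 = (1, 2, 1).
v_1 = A·v_0 = (-2, 8, -4).
v_2 = A·v_1 = (-34, 40, -12).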